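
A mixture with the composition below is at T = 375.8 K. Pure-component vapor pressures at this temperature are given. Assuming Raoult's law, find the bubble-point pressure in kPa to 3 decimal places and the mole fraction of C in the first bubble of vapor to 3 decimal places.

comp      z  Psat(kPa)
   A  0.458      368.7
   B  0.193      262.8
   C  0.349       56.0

At the bubble point ψ → 0, so ΣzᵢKᵢ = 1 with Kᵢ = Pᵢˢᵃᵗ/P ⇒ P = ΣzᵢPᵢˢᵃᵗ.
P = 0.458·368.7 + 0.193·262.8 + 0.349·56.0 = 239.129 kPa
yᵢ = zᵢPᵢˢᵃᵗ/P ⇒ y_C = 0.349·56.0/239.129 = 0.082

Pbub = 239.129 kPa, y_C = 0.082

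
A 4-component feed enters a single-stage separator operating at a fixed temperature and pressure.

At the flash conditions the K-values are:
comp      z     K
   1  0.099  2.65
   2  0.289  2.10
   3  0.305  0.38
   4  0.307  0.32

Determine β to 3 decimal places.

Rachford–Rice: g(β) = Σ zᵢ(Kᵢ−1)/(1+β(Kᵢ−1)) = 0.
g(0) = ΣzᵢKᵢ − 1 = 0.083 and g(1) = 1 − Σzᵢ/Kᵢ = -0.937, so a root lies in (0, 1).
Newton–Raphson from β = 0.5:
  β = 0.500: g = -0.2958, g' = -0.799 → β = 0.130
  β = 0.130: g = -0.0218, g' = -0.760 → β = 0.101
Converged at β = 0.101.

β = 0.101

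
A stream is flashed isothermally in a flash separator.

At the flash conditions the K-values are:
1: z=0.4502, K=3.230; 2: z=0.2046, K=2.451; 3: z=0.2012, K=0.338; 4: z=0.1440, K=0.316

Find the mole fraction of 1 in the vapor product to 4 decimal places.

Let ψ = V/F and solve Σ zᵢ(Kᵢ−1)/(1+ψ(Kᵢ−1)) = 0.
g(0) = ΣzᵢKᵢ − 1 = 1.0691 and g(1) = 1 − Σzᵢ/Kᵢ = -0.2738, so a root lies in (0, 1).
Newton–Raphson from ψ = 0.5:
  ψ = 0.5000: g = 0.29795, g' = -0.9978 → ψ = 0.7986
  ψ = 0.7986: g = -0.00113, g' = -1.1061 → ψ = 0.7976
Converged at ψ = 0.7976.
Compositions from xᵢ = zᵢ/(1+ψ(Kᵢ−1)), yᵢ = Kᵢxᵢ:
  1: x = 0.1620, y = 0.5233
  2: x = 0.0948, y = 0.2325
  3: x = 0.4263, y = 0.1441
  4: x = 0.3169, y = 0.1001

y_1 = 0.5233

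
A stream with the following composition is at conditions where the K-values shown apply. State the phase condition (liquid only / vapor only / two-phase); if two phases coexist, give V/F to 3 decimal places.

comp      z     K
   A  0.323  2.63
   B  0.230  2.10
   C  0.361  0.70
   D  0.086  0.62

vapor only

ΣzᵢKᵢ = 1.639; Σzᵢ/Kᵢ = 0.887.
Since Σzᵢ/Kᵢ < 1 the mixture is above its dew point — single vapor phase.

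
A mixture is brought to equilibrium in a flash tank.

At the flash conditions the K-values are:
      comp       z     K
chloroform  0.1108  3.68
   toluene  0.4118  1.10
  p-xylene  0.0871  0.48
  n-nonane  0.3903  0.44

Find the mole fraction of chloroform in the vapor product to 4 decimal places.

Material balance + equilibrium reduce to Σ zᵢ(Kᵢ−1)/(1+ψ(Kᵢ−1)) = 0.
Check two-phase: ΣzᵢKᵢ = 1.0743 > 1 and Σzᵢ/Kᵢ = 1.4730 > 1, so g(0) = 0.0743 > 0 and g(1) = -0.4730 < 0.
Newton–Raphson from ψ = 0.43:
  ψ = 0.4300: g = -0.16879, g' = -0.4270 → ψ = 0.0347
  ψ = 0.0347: g = 0.04369, g' = -0.8220 → ψ = 0.0879
  ψ = 0.0879: g = 0.00383, g' = -0.6867 → ψ = 0.0934
  ψ = 0.0934: g = 0.00003, g' = -0.6753 → ψ = 0.0935
Converged at ψ = 0.0935.
Compositions from xᵢ = zᵢ/(1+ψ(Kᵢ−1)), yᵢ = Kᵢxᵢ:
  chloroform: x = 0.0886, y = 0.3261
  toluene: x = 0.4080, y = 0.4488
  p-xylene: x = 0.0916, y = 0.0439
  n-nonane: x = 0.4119, y = 0.1812

y_chloroform = 0.3261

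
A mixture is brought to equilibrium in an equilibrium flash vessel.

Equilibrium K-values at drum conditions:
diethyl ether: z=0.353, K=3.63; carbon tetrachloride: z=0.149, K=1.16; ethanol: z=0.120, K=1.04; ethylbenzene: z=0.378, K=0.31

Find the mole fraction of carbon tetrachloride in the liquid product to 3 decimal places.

Material balance + equilibrium reduce to Σ zᵢ(Kᵢ−1)/(1+V/F(Kᵢ−1)) = 0.
Check two-phase: ΣzᵢKᵢ = 1.696 > 1 and Σzᵢ/Kᵢ = 1.560 > 1, so g(0) = 0.696 > 0 and g(1) = -0.560 < 0.
Iterate (Newton) starting at V/F = 0.31:
  V/F = 0.310: g = 0.2071, g' = -1.036 → V/F = 0.510
  V/F = 0.510: g = 0.0209, g' = -0.877 → V/F = 0.534
Converged at V/F = 0.534.
Compositions from xᵢ = zᵢ/(1+V/F(Kᵢ−1)), yᵢ = Kᵢxᵢ:
  diethyl ether: x = 0.147, y = 0.533
  carbon tetrachloride: x = 0.137, y = 0.159
  ethanol: x = 0.117, y = 0.122
  ethylbenzene: x = 0.598, y = 0.185

x_carbon tetrachloride = 0.137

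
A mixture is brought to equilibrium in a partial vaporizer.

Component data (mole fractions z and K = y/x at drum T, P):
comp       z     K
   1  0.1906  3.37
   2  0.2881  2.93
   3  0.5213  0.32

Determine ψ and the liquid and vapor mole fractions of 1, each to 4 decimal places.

ψ = 0.4551, x_1 = 0.0917, y_1 = 0.3090

Let ψ = V/F and solve Σ zᵢ(Kᵢ−1)/(1+ψ(Kᵢ−1)) = 0.
g(0) = ΣzᵢKᵢ − 1 = 0.6533 and g(1) = 1 − Σzᵢ/Kᵢ = -0.7839, so a root lies in (0, 1).
Iterate (Newton) starting at ψ = 0.5:
  ψ = 0.5000: g = -0.04739, g' = -1.0555 → ψ = 0.4551
Converged at ψ = 0.4551.
Compositions from xᵢ = zᵢ/(1+ψ(Kᵢ−1)), yᵢ = Kᵢxᵢ:
  1: x = 0.0917, y = 0.3090
  2: x = 0.1534, y = 0.4494
  3: x = 0.7549, y = 0.2416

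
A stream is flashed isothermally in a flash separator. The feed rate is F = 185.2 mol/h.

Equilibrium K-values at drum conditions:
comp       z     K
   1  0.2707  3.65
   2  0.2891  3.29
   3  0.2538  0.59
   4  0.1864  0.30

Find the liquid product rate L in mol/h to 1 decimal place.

Rachford–Rice: g(β) = Σ zᵢ(Kᵢ−1)/(1+β(Kᵢ−1)) = 0.
Check two-phase: ΣzᵢKᵢ = 2.1449 > 1 and Σzᵢ/Kᵢ = 1.2135 > 1, so g(0) = 1.1449 > 0 and g(1) = -0.2135 < 0.
Newton–Raphson from β = 0.5:
  β = 0.5000: g = 0.28555, g' = -0.9649 → β = 0.7960
  β = 0.7960: g = 0.01614, g' = -0.9467 → β = 0.8130
  β = 0.8130: g = -0.00014, g' = -0.9641 → β = 0.8128
Converged at β = 0.8128.
Then V = β·F = 0.8128·185.2 = 150.5 mol/h and L = F − V = 34.7 mol/h.

L = 34.7 mol/h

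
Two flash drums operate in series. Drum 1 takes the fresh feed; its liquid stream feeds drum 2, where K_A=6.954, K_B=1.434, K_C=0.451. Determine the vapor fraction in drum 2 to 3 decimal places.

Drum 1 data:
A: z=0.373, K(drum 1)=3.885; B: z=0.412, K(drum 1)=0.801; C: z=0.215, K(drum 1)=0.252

Drum 1:
Material balance + equilibrium reduce to Σ zᵢ(Kᵢ−1)/(1+ψ₁(Kᵢ−1)) = 0.
g(0) = ΣzᵢKᵢ − 1 = 0.833 and g(1) = 1 − Σzᵢ/Kᵢ = -0.464, so a root lies in (0, 1).
Iterate (Newton) starting at ψ₁ = 0.5:
  ψ₁ = 0.500: g = 0.0926, g' = -0.847 → ψ₁ = 0.609
  ψ₁ = 0.609: g = 0.0014, g' = -0.835 → ψ₁ = 0.611
Converged at ψ₁ = 0.611.
Drum-1 compositions:
  A: x = 0.135, y = 0.525
  B: x = 0.469, y = 0.376
  C: x = 0.396, y = 0.100
Drum-2 feed = drum-1 liquid: z₂ = (0.1350, 0.4690, 0.3960).
Drum 2:
Newton iteration, ψ₂⁰ = 0.36:
  ψ₂ = 0.360: g = 0.1609, g' = -0.736 → ψ₂ = 0.579
  ψ₂ = 0.579: g = 0.0250, g' = -0.555 → ψ₂ = 0.624
Converged at ψ₂ = 0.624.
  A: x = 0.029, y = 0.199
  B: x = 0.369, y = 0.529
  C: x = 0.602, y = 0.272

V/F (drum 2) = 0.624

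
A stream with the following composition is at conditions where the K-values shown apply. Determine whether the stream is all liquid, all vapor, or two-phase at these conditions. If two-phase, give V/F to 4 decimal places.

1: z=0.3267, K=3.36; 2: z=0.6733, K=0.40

two-phase, V/F = 0.2592

ΣzᵢKᵢ = 1.3670; Σzᵢ/Kᵢ = 1.7805.
Both exceed 1, so a two-phase solution exists.
Rachford–Rice: g(ψ) = Σ zᵢ(Kᵢ−1)/(1+ψ(Kᵢ−1)) = 0.
Binary case is linear: z₁(K₁−1)(1+ψ(K₂−1)) + z₂(K₂−1)(1+ψ(K₁−1)) = 0
⇒ ψ = [z₁(K₁−1)+z₂(K₂−1)] / [−(K₁−1)(K₂−1)] = 0.36703/1.41600 = 0.2592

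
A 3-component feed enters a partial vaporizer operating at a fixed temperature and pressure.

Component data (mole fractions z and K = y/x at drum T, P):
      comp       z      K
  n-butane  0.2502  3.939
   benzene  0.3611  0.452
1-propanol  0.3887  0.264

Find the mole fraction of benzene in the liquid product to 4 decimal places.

Iterate (Newton) starting at β = 0.5:
  β = 0.5000: g = -0.42746, g' = -1.0873 → β = 0.1068
  β = 0.1068: g = 0.03891, g' = -1.6220 → β = 0.1308
  β = 0.1308: g = 0.00137, g' = -1.5111 → β = 0.1317
Converged at β = 0.1317.
Compositions from xᵢ = zᵢ/(1+β(Kᵢ−1)), yᵢ = Kᵢxᵢ:
  n-butane: x = 0.1804, y = 0.7104
  benzene: x = 0.3892, y = 0.1759
  1-propanol: x = 0.4304, y = 0.1136

x_benzene = 0.3892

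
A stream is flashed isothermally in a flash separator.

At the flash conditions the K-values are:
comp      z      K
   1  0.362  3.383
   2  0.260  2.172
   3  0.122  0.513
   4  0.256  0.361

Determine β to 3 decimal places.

Material balance + equilibrium reduce to Σ zᵢ(Kᵢ−1)/(1+β(Kᵢ−1)) = 0.
Check two-phase: ΣzᵢKᵢ = 1.944 > 1 and Σzᵢ/Kᵢ = 1.174 > 1, so g(0) = 0.944 > 0 and g(1) = -0.174 < 0.
Iterate (Newton) starting at β = 0.63:
  β = 0.630: g = 0.1606, g' = -0.800 → β = 0.831
  β = 0.831: g = -0.0047, g' = -0.880 → β = 0.826
Converged at β = 0.826.

β = 0.826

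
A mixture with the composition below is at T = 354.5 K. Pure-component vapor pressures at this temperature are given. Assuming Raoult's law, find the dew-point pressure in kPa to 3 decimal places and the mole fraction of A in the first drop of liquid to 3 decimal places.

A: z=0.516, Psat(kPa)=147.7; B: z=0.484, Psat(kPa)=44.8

At the dew point ψ → 1, so Σzᵢ/Kᵢ = 1 with Kᵢ = Pᵢˢᵃᵗ/P ⇒ 1/P = Σzᵢ/Pᵢˢᵃᵗ.
1/P = 0.516/147.7 + 0.484/44.8 = 0.014297 ⇒ P = 69.944 kPa
xᵢ = zᵢP/Pᵢˢᵃᵗ ⇒ x_A = 0.516·69.944/147.7 = 0.244

Pdew = 69.944 kPa, x_A = 0.244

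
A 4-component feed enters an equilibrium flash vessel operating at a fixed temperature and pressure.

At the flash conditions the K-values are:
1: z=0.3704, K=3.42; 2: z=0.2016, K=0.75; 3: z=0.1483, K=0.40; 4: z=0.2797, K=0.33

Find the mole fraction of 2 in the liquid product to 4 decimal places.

x_2 = 0.2259

Material balance + equilibrium reduce to Σ zᵢ(Kᵢ−1)/(1+ψ(Kᵢ−1)) = 0.
g(0) = ΣzᵢKᵢ − 1 = 0.5696 and g(1) = 1 − Σzᵢ/Kᵢ = -0.5954, so a root lies in (0, 1).
Newton iteration, ψ⁰ = 0.39:
  ψ = 0.3900: g = 0.03545, g' = -0.9107 → ψ = 0.4289
  ψ = 0.4289: g = 0.00059, g' = -0.8821 → ψ = 0.4296
Converged at ψ = 0.4296.
Compositions from xᵢ = zᵢ/(1+ψ(Kᵢ−1)), yᵢ = Kᵢxᵢ:
  1: x = 0.1816, y = 0.6211
  2: x = 0.2259, y = 0.1694
  3: x = 0.1998, y = 0.0799
  4: x = 0.3927, y = 0.1296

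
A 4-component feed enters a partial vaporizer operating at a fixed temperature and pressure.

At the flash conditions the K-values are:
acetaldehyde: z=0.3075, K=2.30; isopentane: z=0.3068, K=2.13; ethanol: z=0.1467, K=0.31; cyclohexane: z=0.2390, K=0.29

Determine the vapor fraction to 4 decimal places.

Let ψ = V/F and solve Σ zᵢ(Kᵢ−1)/(1+ψ(Kᵢ−1)) = 0.
Feasibility: ΣzᵢKᵢ = 1.4755, Σzᵢ/Kᵢ = 1.5751 — both > 1, two phases present.
Newton iteration, ψ⁰ = 0.54:
  ψ = 0.5400: g = 0.01364, g' = -0.8248 → ψ = 0.5565
  ψ = 0.5565: g = -0.00009, g' = -0.8360 → ψ = 0.5564
Converged at ψ = 0.5564.

ψ = 0.5564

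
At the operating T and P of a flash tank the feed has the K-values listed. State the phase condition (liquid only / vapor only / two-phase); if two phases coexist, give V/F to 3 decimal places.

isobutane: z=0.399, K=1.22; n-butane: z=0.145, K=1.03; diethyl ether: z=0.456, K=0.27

ΣzᵢKᵢ = 0.759; Σzᵢ/Kᵢ = 2.157.
Since ΣzᵢKᵢ < 1 the mixture is below its bubble point — single liquid phase.

liquid only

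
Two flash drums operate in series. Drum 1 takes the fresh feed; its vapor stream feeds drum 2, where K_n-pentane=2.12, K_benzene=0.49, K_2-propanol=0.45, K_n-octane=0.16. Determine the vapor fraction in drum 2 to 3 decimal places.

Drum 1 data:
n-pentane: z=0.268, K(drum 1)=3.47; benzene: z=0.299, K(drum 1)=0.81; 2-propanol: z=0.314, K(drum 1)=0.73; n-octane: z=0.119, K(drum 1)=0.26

Drum 1:
Rachford–Rice: g(ψ₁) = Σ zᵢ(Kᵢ−1)/(1+ψ₁(Kᵢ−1)) = 0.
g(0) = ΣzᵢKᵢ − 1 = 0.432 and g(1) = 1 − Σzᵢ/Kᵢ = -0.334, so a root lies in (0, 1).
Iterate (Newton) starting at ψ₁ = 0.5:
  ψ₁ = 0.500: g = -0.0044, g' = -0.535 → ψ₁ = 0.492
Converged at ψ₁ = 0.492.
Drum-1 compositions:
  n-pentane: x = 0.121, y = 0.420
  benzene: x = 0.330, y = 0.267
  2-propanol: x = 0.362, y = 0.264
  n-octane: x = 0.187, y = 0.049
Drum-2 feed = drum-1 vapor: z₂ = (0.4199, 0.2672, 0.2643, 0.0486).
Drum 2:
Newton–Raphson from ψ₂ = 0.5:
  ψ₂ = 0.500: g = -0.1524, g' = -0.596 → ψ₂ = 0.244
  ψ₂ = 0.244: g = -0.0057, g' = -0.576 → ψ₂ = 0.234
Converged at ψ₂ = 0.234.
  n-pentane: x = 0.333, y = 0.705
  benzene: x = 0.303, y = 0.149
  2-propanol: x = 0.303, y = 0.137
  n-octane: x = 0.061, y = 0.010

V/F (drum 2) = 0.234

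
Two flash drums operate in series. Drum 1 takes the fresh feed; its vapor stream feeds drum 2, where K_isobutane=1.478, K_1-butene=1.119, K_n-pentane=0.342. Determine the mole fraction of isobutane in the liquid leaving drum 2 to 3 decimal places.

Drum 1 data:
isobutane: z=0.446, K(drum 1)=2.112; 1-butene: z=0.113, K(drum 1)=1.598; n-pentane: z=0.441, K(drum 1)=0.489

x_isobutane (drum 2) = 0.493

Drum 1:
Newton iteration, ψ₁⁰ = 0.65:
  ψ₁ = 0.650: g = -0.0009, g' = -0.465 → ψ₁ = 0.648
Converged at ψ₁ = 0.648.
Drum-1 compositions:
  isobutane: x = 0.259, y = 0.547
  1-butene: x = 0.081, y = 0.130
  n-pentane: x = 0.659, y = 0.322
Drum-2 feed = drum-1 vapor: z₂ = (0.5474, 0.1301, 0.3224).
Drum 2:
Newton iteration, ψ₂⁰ = 0.4:
  ψ₂ = 0.400: g = -0.0535, g' = -0.347 → ψ₂ = 0.246
  ψ₂ = 0.246: g = -0.0039, g' = -0.301 → ψ₂ = 0.233
Converged at ψ₂ = 0.233.
  isobutane: x = 0.493, y = 0.728
  1-butene: x = 0.127, y = 0.142
  n-pentane: x = 0.381, y = 0.130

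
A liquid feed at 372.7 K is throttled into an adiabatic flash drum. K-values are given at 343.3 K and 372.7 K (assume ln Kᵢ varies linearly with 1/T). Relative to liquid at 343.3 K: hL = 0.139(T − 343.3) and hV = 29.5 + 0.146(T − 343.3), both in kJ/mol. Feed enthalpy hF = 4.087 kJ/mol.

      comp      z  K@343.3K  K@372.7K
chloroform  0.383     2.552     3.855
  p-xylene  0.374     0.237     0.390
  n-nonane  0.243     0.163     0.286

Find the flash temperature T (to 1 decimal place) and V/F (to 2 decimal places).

T = 346.5 K, V/F = 0.12

Adiabatic flash: solve Rachford–Rice at each trial T, then check hF = ψ·hV(T) + (1−ψ)·hL(T).
  T = 343.3 K: K = (2.552, 0.237, 0.163), RR gives ψ = 0.086, H_out = 2.533 kJ/mol
  T = 372.7 K: K = (3.855, 0.390, 0.286), RR gives ψ = 0.371, H_out = 15.110 kJ/mol
  T = 358.0 K: K = (3.163, 0.307, 0.218), RR gives ψ = 0.241, H_out = 9.167 kJ/mol
  T = 350.6 K: K = (2.846, 0.270, 0.189), RR gives ψ = 0.168, H_out = 5.988 kJ/mol
  T = 347.0 K: K = (2.698, 0.254, 0.176), RR gives ψ = 0.129, H_out = 4.336 kJ/mol
  T = 345.1 K: K = (2.623, 0.245, 0.169), RR gives ψ = 0.108, H_out = 3.426 kJ/mol
Linear interpolation between T = 345.1 (H_out = 3.426) and T = 347.0 (H_out = 4.336) on hF = 4.087 gives T ≈ 346.5 K, at which ψ = 0.12.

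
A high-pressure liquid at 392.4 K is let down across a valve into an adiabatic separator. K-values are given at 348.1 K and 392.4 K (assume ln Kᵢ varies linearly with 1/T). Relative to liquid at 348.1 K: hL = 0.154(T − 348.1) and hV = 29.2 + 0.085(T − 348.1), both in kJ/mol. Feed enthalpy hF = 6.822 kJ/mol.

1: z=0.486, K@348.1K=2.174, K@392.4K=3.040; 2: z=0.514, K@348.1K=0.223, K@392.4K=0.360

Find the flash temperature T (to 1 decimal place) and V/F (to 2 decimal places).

T = 351.5 K, V/F = 0.22

Adiabatic flash: solve Rachford–Rice at each trial T, then check hF = ψ·hV(T) + (1−ψ)·hL(T).
  T = 348.1 K: K = (2.174, 0.223), RR gives ψ = 0.188, H_out = 5.480 kJ/mol
  T = 392.4 K: K = (3.040, 0.360), RR gives ψ = 0.507, H_out = 20.088 kJ/mol
  T = 370.2 K: K = (2.596, 0.287), RR gives ψ = 0.360, H_out = 13.360 kJ/mol
  T = 359.1 K: K = (2.381, 0.254), RR gives ψ = 0.279, H_out = 9.636 kJ/mol
  T = 353.6 K: K = (2.277, 0.238), RR gives ψ = 0.235, H_out = 7.631 kJ/mol
  T = 350.9 K: K = (2.226, 0.231), RR gives ψ = 0.213, H_out = 6.596 kJ/mol
  T = 352.2 K: K = (2.250, 0.234), RR gives ψ = 0.224, H_out = 7.099 kJ/mol
Linear interpolation between T = 350.9 (H_out = 6.596) and T = 352.2 (H_out = 7.099) on hF = 6.822 gives T ≈ 351.5 K, at which ψ = 0.22.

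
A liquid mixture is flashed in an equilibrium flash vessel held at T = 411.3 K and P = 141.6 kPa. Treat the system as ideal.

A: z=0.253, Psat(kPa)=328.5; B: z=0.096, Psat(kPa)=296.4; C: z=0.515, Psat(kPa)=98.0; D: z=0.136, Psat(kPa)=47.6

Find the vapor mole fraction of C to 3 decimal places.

Raoult's law: Kᵢ = Pᵢˢᵃᵗ/P = Pᵢˢᵃᵗ/141.6.
  K_A = 328.5/141.6 = 2.31992, K_B = 296.4/141.6 = 2.09322, K_C = 98.0/141.6 = 0.69209, K_D = 47.6/141.6 = 0.33616
Material balance + equilibrium reduce to Σ zᵢ(Kᵢ−1)/(1+β(Kᵢ−1)) = 0.
g(0) = ΣzᵢKᵢ − 1 = 0.190 and g(1) = 1 − Σzᵢ/Kᵢ = -0.304, so a root lies in (0, 1).
Iterate (Newton) starting at β = 0.5:
  β = 0.500: g = -0.0535, g' = -0.410 → β = 0.370
  β = 0.370: g = 0.0006, g' = -0.425 → β = 0.371
Converged at β = 0.371.
Compositions from xᵢ = zᵢ/(1+β(Kᵢ−1)), yᵢ = Kᵢxᵢ:
  A: x = 0.170, y = 0.394
  B: x = 0.068, y = 0.143
  C: x = 0.581, y = 0.402
  D: x = 0.180, y = 0.061

y_C = 0.402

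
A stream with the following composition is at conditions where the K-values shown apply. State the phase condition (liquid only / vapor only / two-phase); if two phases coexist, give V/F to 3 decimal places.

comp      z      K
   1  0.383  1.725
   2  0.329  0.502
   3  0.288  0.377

ΣzᵢKᵢ = 0.934; Σzᵢ/Kᵢ = 1.641.
Since ΣzᵢKᵢ < 1 the mixture is below its bubble point — single liquid phase.

liquid only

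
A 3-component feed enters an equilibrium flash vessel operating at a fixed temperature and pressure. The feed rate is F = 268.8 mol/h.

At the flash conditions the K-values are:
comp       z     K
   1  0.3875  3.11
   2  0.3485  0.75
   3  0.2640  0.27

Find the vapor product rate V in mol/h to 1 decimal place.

V = 132.6 mol/h

Newton–Raphson from β = 0.49:
  β = 0.4900: g = 0.00266, g' = -0.7863 → β = 0.4934
Converged at β = 0.4934.
Then V = β·F = 0.4934·268.8 = 132.6 mol/h and L = F − V = 136.2 mol/h.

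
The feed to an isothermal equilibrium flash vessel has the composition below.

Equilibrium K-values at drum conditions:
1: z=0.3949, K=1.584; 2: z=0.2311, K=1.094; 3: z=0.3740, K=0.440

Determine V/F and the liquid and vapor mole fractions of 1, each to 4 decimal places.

Material balance + equilibrium reduce to Σ zᵢ(Kᵢ−1)/(1+V/F(Kᵢ−1)) = 0.
g(0) = ΣzᵢKᵢ − 1 = 0.0429 and g(1) = 1 − Σzᵢ/Kᵢ = -0.3105, so a root lies in (0, 1).
Newton iteration, V/F⁰ = 0.35:
  V/F = 0.3500: g = -0.04798, g' = -0.2762 → V/F = 0.1763
  V/F = 0.1763: g = -0.00191, g' = -0.2571 → V/F = 0.1688
Converged at V/F = 0.1688.
Compositions from xᵢ = zᵢ/(1+V/F(Kᵢ−1)), yᵢ = Kᵢxᵢ:
  1: x = 0.3595, y = 0.5694
  2: x = 0.2275, y = 0.2489
  3: x = 0.4131, y = 0.1817

V/F = 0.1688, x_1 = 0.3595, y_1 = 0.5694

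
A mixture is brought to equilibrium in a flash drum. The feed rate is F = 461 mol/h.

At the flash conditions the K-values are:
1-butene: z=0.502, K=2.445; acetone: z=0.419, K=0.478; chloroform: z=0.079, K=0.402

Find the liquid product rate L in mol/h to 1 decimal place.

Material balance + equilibrium reduce to Σ zᵢ(Kᵢ−1)/(1+V/F(Kᵢ−1)) = 0.
g(0) = ΣzᵢKᵢ − 1 = 0.459 and g(1) = 1 − Σzᵢ/Kᵢ = -0.278, so a root lies in (0, 1).
Newton–Raphson from V/F = 0.5:
  V/F = 0.500: g = 0.0578, g' = -0.620 → V/F = 0.593
  V/F = 0.593: g = 0.0006, g' = -0.611 → V/F = 0.594
Converged at V/F = 0.594.
Then V = V/F·F = 0.5941·461 = 273.9 mol/h and L = F − V = 187.1 mol/h.

L = 187.1 mol/h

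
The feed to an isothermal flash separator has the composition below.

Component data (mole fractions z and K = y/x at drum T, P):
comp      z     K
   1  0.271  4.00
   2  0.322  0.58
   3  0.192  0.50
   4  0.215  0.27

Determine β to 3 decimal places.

β = 0.261

Rachford–Rice: g(β) = Σ zᵢ(Kᵢ−1)/(1+β(Kᵢ−1)) = 0.
Check two-phase: ΣzᵢKᵢ = 1.425 > 1 and Σzᵢ/Kᵢ = 1.803 > 1, so g(0) = 0.425 > 0 and g(1) = -0.803 < 0.
Newton iteration, β⁰ = 0.3:
  β = 0.300: g = -0.0407, g' = -1.004 → β = 0.259
  β = 0.259: g = 0.0015, g' = -1.081 → β = 0.261
Converged at β = 0.261.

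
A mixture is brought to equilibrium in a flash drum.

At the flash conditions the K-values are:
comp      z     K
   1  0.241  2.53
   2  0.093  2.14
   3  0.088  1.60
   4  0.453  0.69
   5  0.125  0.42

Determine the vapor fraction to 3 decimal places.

Let ψ = V/F and solve Σ zᵢ(Kᵢ−1)/(1+ψ(Kᵢ−1)) = 0.
Feasibility: ΣzᵢKᵢ = 1.315, Σzᵢ/Kᵢ = 1.148 — both > 1, two phases present.
Newton iteration, ψ⁰ = 0.55:
  ψ = 0.550: g = 0.0293, g' = -0.384 → ψ = 0.626
  ψ = 0.626: g = 0.0004, g' = -0.376 → ψ = 0.627
Converged at ψ = 0.627.

ψ = 0.627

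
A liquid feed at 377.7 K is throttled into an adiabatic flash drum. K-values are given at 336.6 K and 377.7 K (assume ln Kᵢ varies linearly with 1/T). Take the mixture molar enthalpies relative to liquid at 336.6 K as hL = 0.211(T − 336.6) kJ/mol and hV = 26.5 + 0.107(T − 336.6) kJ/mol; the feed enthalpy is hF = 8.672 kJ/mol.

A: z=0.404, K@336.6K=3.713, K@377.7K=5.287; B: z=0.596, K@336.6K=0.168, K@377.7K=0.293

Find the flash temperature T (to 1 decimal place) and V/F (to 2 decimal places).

Adiabatic flash: solve Rachford–Rice at each trial T, then check hF = ψ·hV(T) + (1−ψ)·hL(T).
  T = 336.6 K: K = (3.713, 0.168), RR gives ψ = 0.266, H_out = 7.046 kJ/mol
  T = 377.7 K: K = (5.287, 0.293), RR gives ψ = 0.432, H_out = 18.283 kJ/mol
  T = 357.1 K: K = (4.474, 0.225), RR gives ψ = 0.350, H_out = 12.853 kJ/mol
  T = 346.9 K: K = (4.089, 0.196), RR gives ψ = 0.309, H_out = 10.037 kJ/mol
  T = 341.8 K: K = (3.901, 0.182), RR gives ψ = 0.288, H_out = 8.579 kJ/mol
  T = 344.4 K: K = (3.996, 0.189), RR gives ψ = 0.299, H_out = 9.327 kJ/mol
  T = 343.1 K: K = (3.949, 0.185), RR gives ψ = 0.294, H_out = 8.954 kJ/mol
Linear interpolation between T = 341.8 (H_out = 8.579) and T = 343.1 (H_out = 8.954) on hF = 8.672 gives T ≈ 342.1 K, at which ψ = 0.29.

T = 342.1 K, V/F = 0.29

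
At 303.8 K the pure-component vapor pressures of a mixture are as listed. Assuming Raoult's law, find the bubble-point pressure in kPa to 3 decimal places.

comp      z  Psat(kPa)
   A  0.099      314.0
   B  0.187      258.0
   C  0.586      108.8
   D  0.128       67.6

Pbub = 151.742 kPa

At the bubble point ψ → 0, so ΣzᵢKᵢ = 1 with Kᵢ = Pᵢˢᵃᵗ/P ⇒ P = ΣzᵢPᵢˢᵃᵗ.
P = 0.099·314.0 + 0.187·258.0 + 0.586·108.8 + 0.128·67.6 = 151.742 kPa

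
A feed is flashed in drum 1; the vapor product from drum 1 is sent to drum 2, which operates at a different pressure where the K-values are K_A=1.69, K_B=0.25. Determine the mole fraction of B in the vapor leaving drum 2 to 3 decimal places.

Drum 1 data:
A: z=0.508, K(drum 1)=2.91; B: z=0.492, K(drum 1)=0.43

Drum 1:
Rachford–Rice: g(ψ₁) = Σ zᵢ(Kᵢ−1)/(1+ψ₁(Kᵢ−1)) = 0.
Check two-phase: ΣzᵢKᵢ = 1.690 > 1 and Σzᵢ/Kᵢ = 1.319 > 1, so g(0) = 0.690 > 0 and g(1) = -0.319 < 0.
Iterate (Newton) starting at ψ₁ = 0.5:
  ψ₁ = 0.500: g = 0.1041, g' = -0.798 → ψ₁ = 0.631
  ψ₁ = 0.631: g = 0.0024, g' = -0.771 → ψ₁ = 0.634
Converged at ψ₁ = 0.634.
Drum-1 compositions:
  A: x = 0.230, y = 0.669
  B: x = 0.770, y = 0.331
Drum-2 feed = drum-1 vapor: z₂ = (0.6688, 0.3312).
Drum 2:
Binary case is linear: z₁(K₁−1)(1+ψ₂(K₂−1)) + z₂(K₂−1)(1+ψ₂(K₁−1)) = 0
⇒ ψ₂ = [z₁(K₁−1)+z₂(K₂−1)] / [−(K₁−1)(K₂−1)] = 0.2131/0.5175 = 0.412
  A: x = 0.521, y = 0.880
  B: x = 0.479, y = 0.120

y_B (drum 2) = 0.120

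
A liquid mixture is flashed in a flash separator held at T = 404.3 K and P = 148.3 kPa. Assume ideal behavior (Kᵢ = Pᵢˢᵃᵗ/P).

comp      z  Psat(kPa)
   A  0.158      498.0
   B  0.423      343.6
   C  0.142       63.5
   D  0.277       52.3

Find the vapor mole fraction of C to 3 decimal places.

Raoult's law: Kᵢ = Pᵢˢᵃᵗ/P = Pᵢˢᵃᵗ/148.3.
  K_A = 498.0/148.3 = 3.35806, K_B = 343.6/148.3 = 2.31693, K_C = 63.5/148.3 = 0.42819, K_D = 52.3/148.3 = 0.35266
Rachford–Rice: g(ψ) = Σ zᵢ(Kᵢ−1)/(1+ψ(Kᵢ−1)) = 0.
Check two-phase: ΣzᵢKᵢ = 1.669 > 1 and Σzᵢ/Kᵢ = 1.347 > 1, so g(0) = 0.669 > 0 and g(1) = -0.347 < 0.
Newton–Raphson from ψ = 0.5:
  ψ = 0.500: g = 0.1280, g' = -0.797 → ψ = 0.661
  ψ = 0.661: g = -0.0003, g' = -0.818 → ψ = 0.660
Converged at ψ = 0.660.
Compositions from xᵢ = zᵢ/(1+ψ(Kᵢ−1)), yᵢ = Kᵢxᵢ:
  A: x = 0.062, y = 0.207
  B: x = 0.226, y = 0.524
  C: x = 0.228, y = 0.098
  D: x = 0.484, y = 0.171

y_C = 0.098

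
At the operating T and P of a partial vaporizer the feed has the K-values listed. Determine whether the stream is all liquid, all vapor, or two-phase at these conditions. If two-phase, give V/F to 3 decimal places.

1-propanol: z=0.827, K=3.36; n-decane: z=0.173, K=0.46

ΣzᵢKᵢ = 2.858; Σzᵢ/Kᵢ = 0.622.
Since Σzᵢ/Kᵢ < 1 the mixture is above its dew point — single vapor phase.

all vapor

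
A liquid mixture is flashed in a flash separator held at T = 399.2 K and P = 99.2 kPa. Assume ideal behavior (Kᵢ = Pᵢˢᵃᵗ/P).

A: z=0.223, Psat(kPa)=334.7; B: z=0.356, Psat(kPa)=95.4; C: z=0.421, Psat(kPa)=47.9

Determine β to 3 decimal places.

Raoult's law: Kᵢ = Pᵢˢᵃᵗ/P = Pᵢˢᵃᵗ/99.2.
  K_A = 334.7/99.2 = 3.37399, K_B = 95.4/99.2 = 0.96169, K_C = 47.9/99.2 = 0.48286
Let β = V/F and solve Σ zᵢ(Kᵢ−1)/(1+β(Kᵢ−1)) = 0.
g(0) = ΣzᵢKᵢ − 1 = 0.298 and g(1) = 1 − Σzᵢ/Kᵢ = -0.308, so a root lies in (0, 1).
Newton iteration, β⁰ = 0.5:
  β = 0.500: g = -0.0655, g' = -0.468 → β = 0.360
  β = 0.360: g = 0.0040, g' = -0.536 → β = 0.368
Converged at β = 0.368.

β = 0.368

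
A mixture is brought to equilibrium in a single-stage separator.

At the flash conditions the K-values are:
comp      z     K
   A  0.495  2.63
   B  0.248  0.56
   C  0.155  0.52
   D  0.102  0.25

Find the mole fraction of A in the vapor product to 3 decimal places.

Rachford–Rice: g(β) = Σ zᵢ(Kᵢ−1)/(1+β(Kᵢ−1)) = 0.
Feasibility: ΣzᵢKᵢ = 1.547, Σzᵢ/Kᵢ = 1.337 — both > 1, two phases present.
Iterate (Newton) starting at β = 0.4:
  β = 0.400: g = 0.1546, g' = -0.724 → β = 0.613
  β = 0.613: g = 0.0068, g' = -0.687 → β = 0.623
Converged at β = 0.623.
Compositions from xᵢ = zᵢ/(1+β(Kᵢ−1)), yᵢ = Kᵢxᵢ:
  A: x = 0.246, y = 0.646
  B: x = 0.342, y = 0.191
  C: x = 0.221, y = 0.115
  D: x = 0.192, y = 0.048

y_A = 0.646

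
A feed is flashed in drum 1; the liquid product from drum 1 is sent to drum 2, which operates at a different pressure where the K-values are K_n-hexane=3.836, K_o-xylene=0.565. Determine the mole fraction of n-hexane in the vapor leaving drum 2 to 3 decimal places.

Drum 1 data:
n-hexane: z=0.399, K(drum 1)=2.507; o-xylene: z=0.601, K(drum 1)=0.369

Drum 1:
Material balance + equilibrium reduce to Σ zᵢ(Kᵢ−1)/(1+ψ₁(Kᵢ−1)) = 0.
Check two-phase: ΣzᵢKᵢ = 1.222 > 1 and Σzᵢ/Kᵢ = 1.788 > 1, so g(0) = 0.222 > 0 and g(1) = -0.788 < 0.
Binary case is linear: z₁(K₁−1)(1+ψ₁(K₂−1)) + z₂(K₂−1)(1+ψ₁(K₁−1)) = 0
⇒ ψ₁ = [z₁(K₁−1)+z₂(K₂−1)] / [−(K₁−1)(K₂−1)] = 0.2221/0.9509 = 0.234
Drum-1 compositions:
  n-hexane: x = 0.295, y = 0.740
  o-xylene: x = 0.705, y = 0.260
Drum-2 feed = drum-1 liquid: z₂ = (0.2951, 0.7049).
Drum 2:
Let ψ₂ = V/F and solve Σ zᵢ(Kᵢ−1)/(1+ψ₂(Kᵢ−1)) = 0.
Check two-phase: ΣzᵢKᵢ = 1.530 > 1 and Σzᵢ/Kᵢ = 1.324 > 1, so g(0) = 0.530 > 0 and g(1) = -0.324 < 0.
Binary case is linear: z₁(K₁−1)(1+ψ₂(K₂−1)) + z₂(K₂−1)(1+ψ₂(K₁−1)) = 0
⇒ ψ₂ = [z₁(K₁−1)+z₂(K₂−1)] / [−(K₁−1)(K₂−1)] = 0.5304/1.2337 = 0.430
  n-hexane: x = 0.133, y = 0.510
  o-xylene: x = 0.867, y = 0.490

y_n-hexane (drum 2) = 0.510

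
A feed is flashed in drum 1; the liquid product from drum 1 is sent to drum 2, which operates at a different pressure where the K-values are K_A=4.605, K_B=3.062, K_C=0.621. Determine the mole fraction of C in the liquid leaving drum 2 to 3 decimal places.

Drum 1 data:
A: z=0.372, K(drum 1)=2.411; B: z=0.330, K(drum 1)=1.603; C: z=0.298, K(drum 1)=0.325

x_C (drum 2) = 0.873

Drum 1:
Material balance + equilibrium reduce to Σ zᵢ(Kᵢ−1)/(1+ψ₁(Kᵢ−1)) = 0.
g(0) = ΣzᵢKᵢ − 1 = 0.523 and g(1) = 1 − Σzᵢ/Kᵢ = -0.277, so a root lies in (0, 1).
Newton–Raphson from ψ₁ = 0.5:
  ψ₁ = 0.500: g = 0.1570, g' = -0.635 → ψ₁ = 0.747
  ψ₁ = 0.747: g = -0.0133, g' = -0.785 → ψ₁ = 0.730
Converged at ψ₁ = 0.730.
Drum-1 compositions:
  A: x = 0.183, y = 0.442
  B: x = 0.229, y = 0.367
  C: x = 0.588, y = 0.191
Drum-2 feed = drum-1 liquid: z₂ = (0.1832, 0.2291, 0.5877).
Drum 2:
Let ψ₂ = V/F and solve Σ zᵢ(Kᵢ−1)/(1+ψ₂(Kᵢ−1)) = 0.
Check two-phase: ΣzᵢKᵢ = 1.910 > 1 and Σzᵢ/Kᵢ = 1.061 > 1, so g(0) = 0.910 > 0 and g(1) = -0.061 < 0.
Iterate (Newton) starting at ψ₂ = 0.5:
  ψ₂ = 0.500: g = 0.1935, g' = -0.668 → ψ₂ = 0.790
  ψ₂ = 0.790: g = 0.0336, g' = -0.474 → ψ₂ = 0.861
  ψ₂ = 0.861: g = 0.0008, g' = -0.454 → ψ₂ = 0.862
Converged at ψ₂ = 0.862.
  A: x = 0.045, y = 0.205
  B: x = 0.082, y = 0.253
  C: x = 0.873, y = 0.542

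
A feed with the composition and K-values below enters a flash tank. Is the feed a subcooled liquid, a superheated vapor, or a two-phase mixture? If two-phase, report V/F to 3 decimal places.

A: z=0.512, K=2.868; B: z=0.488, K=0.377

ΣzᵢKᵢ = 1.652; Σzᵢ/Kᵢ = 1.473.
Both exceed 1, so a two-phase solution exists.
Let ψ = V/F and solve Σ zᵢ(Kᵢ−1)/(1+ψ(Kᵢ−1)) = 0.
Binary case is linear: z₁(K₁−1)(1+ψ(K₂−1)) + z₂(K₂−1)(1+ψ(K₁−1)) = 0
⇒ ψ = [z₁(K₁−1)+z₂(K₂−1)] / [−(K₁−1)(K₂−1)] = 0.6524/1.1638 = 0.561

two-phase, V/F = 0.561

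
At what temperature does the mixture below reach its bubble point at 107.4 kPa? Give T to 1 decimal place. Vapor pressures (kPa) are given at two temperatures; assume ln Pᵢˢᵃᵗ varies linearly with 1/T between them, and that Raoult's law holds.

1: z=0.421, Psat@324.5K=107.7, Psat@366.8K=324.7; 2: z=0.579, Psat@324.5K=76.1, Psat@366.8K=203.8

T = 331.2 K

Bubble-point temperature: ΣzᵢPᵢˢᵃᵗ(T) = P. Interpolate ln Pᵢˢᵃᵗ = aᵢ + bᵢ/T.
  T = 324.5 K: ΣzᵢPᵢˢᵃᵗ = 89.40 kPa
  T = 366.8 K: ΣzᵢPᵢˢᵃᵗ = 254.70 kPa
  T = 345.6 K: ΣzᵢPᵢˢᵃᵗ = 155.55 kPa
  T = 335.1 K: ΣzᵢPᵢˢᵃᵗ = 119.10 kPa
  T = 329.8 K: ΣzᵢPᵢˢᵃᵗ = 103.42 kPa
  T = 332.5 K: ΣzᵢPᵢˢᵃᵗ = 111.20 kPa
Interpolating between 329.8 K and 332.5 K gives T ≈ 331.2 K.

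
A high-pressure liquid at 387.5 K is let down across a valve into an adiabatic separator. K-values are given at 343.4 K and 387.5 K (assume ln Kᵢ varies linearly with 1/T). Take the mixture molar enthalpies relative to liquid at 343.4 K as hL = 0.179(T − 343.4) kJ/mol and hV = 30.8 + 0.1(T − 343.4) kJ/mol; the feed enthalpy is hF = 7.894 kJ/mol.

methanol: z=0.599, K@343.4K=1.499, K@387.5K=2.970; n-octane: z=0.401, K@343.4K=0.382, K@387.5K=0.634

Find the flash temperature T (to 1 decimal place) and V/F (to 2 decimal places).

T = 345.1 K, V/F = 0.25

Adiabatic flash: solve Rachford–Rice at each trial T, then check hF = ψ·hV(T) + (1−ψ)·hL(T).
  T = 343.4 K: K = (1.499, 0.382), RR gives ψ = 0.166, H_out = 5.102 kJ/mol
  T = 387.5 K: K = (2.970, 0.634), RR gives ψ = 1.000, H_out = 35.210 kJ/mol
  T = 365.4 K: K = (2.152, 0.499), RR gives ψ = 0.849, H_out = 28.600 kJ/mol
  T = 354.4 K: K = (1.806, 0.439), RR gives ψ = 0.570, H_out = 19.019 kJ/mol
  T = 348.9 K: K = (1.648, 0.410), RR gives ψ = 0.396, H_out = 13.008 kJ/mol
  T = 346.1 K: K = (1.571, 0.395), RR gives ψ = 0.289, H_out = 9.309 kJ/mol
  T = 344.8 K: K = (1.536, 0.389), RR gives ψ = 0.232, H_out = 7.377 kJ/mol
Linear interpolation between T = 344.8 (H_out = 7.377) and T = 346.1 (H_out = 9.309) on hF = 7.894 gives T ≈ 345.1 K, at which ψ = 0.25.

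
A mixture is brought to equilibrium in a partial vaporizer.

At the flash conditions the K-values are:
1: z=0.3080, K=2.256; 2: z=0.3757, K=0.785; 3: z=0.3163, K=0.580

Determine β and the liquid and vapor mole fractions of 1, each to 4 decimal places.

Let β = V/F and solve Σ zᵢ(Kᵢ−1)/(1+β(Kᵢ−1)) = 0.
Check two-phase: ΣzᵢKᵢ = 1.1732 > 1 and Σzᵢ/Kᵢ = 1.1605 > 1, so g(0) = 0.1732 > 0 and g(1) = -0.1605 < 0.
Newton iteration, β⁰ = 0.39:
  β = 0.3900: g = 0.01262, g' = -0.3194 → β = 0.4295
  β = 0.4295: g = 0.00021, g' = -0.3092 → β = 0.4302
Converged at β = 0.4302.
Compositions from xᵢ = zᵢ/(1+β(Kᵢ−1)), yᵢ = Kᵢxᵢ:
  1: x = 0.2000, y = 0.4511
  2: x = 0.4140, y = 0.3250
  3: x = 0.3861, y = 0.2239

β = 0.4302, x_1 = 0.2000, y_1 = 0.4511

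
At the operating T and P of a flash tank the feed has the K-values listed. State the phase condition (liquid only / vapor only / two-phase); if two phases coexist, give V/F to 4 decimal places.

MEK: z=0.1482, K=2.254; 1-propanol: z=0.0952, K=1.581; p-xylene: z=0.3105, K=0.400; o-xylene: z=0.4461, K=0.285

liquid only

ΣzᵢKᵢ = 0.7359; Σzᵢ/Kᵢ = 2.4675.
Since ΣzᵢKᵢ < 1 the mixture is below its bubble point — single liquid phase.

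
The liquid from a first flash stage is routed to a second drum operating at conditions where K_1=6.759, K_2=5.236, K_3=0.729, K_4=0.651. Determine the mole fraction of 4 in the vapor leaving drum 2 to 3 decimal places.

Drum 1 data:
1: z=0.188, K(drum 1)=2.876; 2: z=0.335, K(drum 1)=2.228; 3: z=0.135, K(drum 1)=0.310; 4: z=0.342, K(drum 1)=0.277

Drum 1:
Rachford–Rice: g(ψ₁) = Σ zᵢ(Kᵢ−1)/(1+ψ₁(Kᵢ−1)) = 0.
Check two-phase: ΣzᵢKᵢ = 1.424 > 1 and Σzᵢ/Kᵢ = 1.886 > 1, so g(0) = 0.424 > 0 and g(1) = -0.886 < 0.
Newton–Raphson from ψ₁ = 0.5:
  ψ₁ = 0.500: g = -0.0926, g' = -0.958 → ψ₁ = 0.403
  ψ₁ = 0.403: g = -0.0023, g' = -0.920 → ψ₁ = 0.401
Converged at ψ₁ = 0.401.
Drum-1 compositions:
  1: x = 0.107, y = 0.309
  2: x = 0.224, y = 0.500
  3: x = 0.187, y = 0.058
  4: x = 0.482, y = 0.133
Drum-2 feed = drum-1 liquid: z₂ = (0.1073, 0.2245, 0.1866, 0.4816).
Drum 2:
Newton–Raphson from ψ₂ = 0.5:
  ψ₂ = 0.500: g = 0.2022, g' = -0.755 → ψ₂ = 0.768
  ψ₂ = 0.768: g = 0.0442, g' = -0.475 → ψ₂ = 0.861
  ψ₂ = 0.861: g = 0.0022, g' = -0.430 → ψ₂ = 0.866
Converged at ψ₂ = 0.866.
  1: x = 0.018, y = 0.121
  2: x = 0.048, y = 0.252
  3: x = 0.244, y = 0.178
  4: x = 0.690, y = 0.449

y_4 (drum 2) = 0.449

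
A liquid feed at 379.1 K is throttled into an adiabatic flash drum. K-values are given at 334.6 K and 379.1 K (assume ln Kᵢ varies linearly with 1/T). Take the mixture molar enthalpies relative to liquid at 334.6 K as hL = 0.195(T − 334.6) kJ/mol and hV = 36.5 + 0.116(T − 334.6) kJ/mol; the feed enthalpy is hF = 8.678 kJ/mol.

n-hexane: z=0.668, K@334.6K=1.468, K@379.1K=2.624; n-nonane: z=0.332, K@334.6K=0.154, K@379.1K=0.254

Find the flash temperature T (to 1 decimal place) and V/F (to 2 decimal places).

Adiabatic flash: solve Rachford–Rice at each trial T, then check hF = ψ·hV(T) + (1−ψ)·hL(T).
  T = 334.6 K: K = (1.468, 0.154), RR gives ψ = 0.080, H_out = 2.927 kJ/mol
  T = 379.1 K: K = (2.624, 0.254), RR gives ψ = 0.691, H_out = 31.470 kJ/mol
  T = 356.9 K: K = (2.000, 0.201), RR gives ψ = 0.504, H_out = 21.856 kJ/mol
  T = 345.8 K: K = (1.723, 0.177), RR gives ψ = 0.352, H_out = 14.734 kJ/mol
  T = 340.2 K: K = (1.593, 0.165), RR gives ψ = 0.240, H_out = 9.743 kJ/mol
  T = 337.4 K: K = (1.530, 0.160), RR gives ψ = 0.168, H_out = 6.635 kJ/mol
  T = 338.8 K: K = (1.561, 0.162), RR gives ψ = 0.206, H_out = 8.253 kJ/mol
Linear interpolation between T = 338.8 (H_out = 8.253) and T = 340.2 (H_out = 9.743) on hF = 8.678 gives T ≈ 339.2 K, at which ψ = 0.22.

T = 339.2 K, V/F = 0.22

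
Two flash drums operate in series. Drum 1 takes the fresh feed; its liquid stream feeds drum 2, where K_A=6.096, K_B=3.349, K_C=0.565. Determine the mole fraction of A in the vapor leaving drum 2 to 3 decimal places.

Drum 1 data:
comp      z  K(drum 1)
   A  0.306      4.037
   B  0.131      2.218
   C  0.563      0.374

Drum 1:
Material balance + equilibrium reduce to Σ zᵢ(Kᵢ−1)/(1+ψ₁(Kᵢ−1)) = 0.
Check two-phase: ΣzᵢKᵢ = 1.736 > 1 and Σzᵢ/Kᵢ = 1.640 > 1, so g(0) = 0.736 > 0 and g(1) = -0.640 < 0.
Iterate (Newton) starting at ψ₁ = 0.5:
  ψ₁ = 0.500: g = -0.0448, g' = -0.987 → ψ₁ = 0.455
Converged at ψ₁ = 0.455.
Drum-1 compositions:
  A: x = 0.128, y = 0.519
  B: x = 0.084, y = 0.187
  C: x = 0.787, y = 0.294
Drum-2 feed = drum-1 liquid: z₂ = (0.1285, 0.0843, 0.7872).
Drum 2:
Material balance + equilibrium reduce to Σ zᵢ(Kᵢ−1)/(1+ψ₂(Kᵢ−1)) = 0.
Feasibility: ΣzᵢKᵢ = 1.510, Σzᵢ/Kᵢ = 1.440 — both > 1, two phases present.
Iterate (Newton) starting at ψ₂ = 0.6:
  ψ₂ = 0.600: g = -0.2199, g' = -0.556 → ψ₂ = 0.204
  ψ₂ = 0.204: g = 0.0788, g' = -1.193 → ψ₂ = 0.270
  ψ₂ = 0.270: g = 0.0084, g' = -0.956 → ψ₂ = 0.279
Converged at ψ₂ = 0.279.
  A: x = 0.053, y = 0.323
  B: x = 0.051, y = 0.170
  C: x = 0.896, y = 0.506

y_A (drum 2) = 0.323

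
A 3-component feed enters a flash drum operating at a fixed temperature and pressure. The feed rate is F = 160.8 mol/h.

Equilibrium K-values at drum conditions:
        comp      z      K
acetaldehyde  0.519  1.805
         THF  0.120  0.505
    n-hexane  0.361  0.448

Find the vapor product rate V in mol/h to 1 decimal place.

V = 59.0 mol/h

Material balance + equilibrium reduce to Σ zᵢ(Kᵢ−1)/(1+β(Kᵢ−1)) = 0.
Check two-phase: ΣzᵢKᵢ = 1.159 > 1 and Σzᵢ/Kᵢ = 1.331 > 1, so g(0) = 0.159 > 0 and g(1) = -0.331 < 0.
Newton–Raphson from β = 0.7:
  β = 0.700: g = -0.1484, g' = -0.499 → β = 0.402
  β = 0.402: g = -0.0147, g' = -0.420 → β = 0.367
Converged at β = 0.367.
Then V = β·F = 0.3671·160.8 = 59.0 mol/h and L = F − V = 101.8 mol/h.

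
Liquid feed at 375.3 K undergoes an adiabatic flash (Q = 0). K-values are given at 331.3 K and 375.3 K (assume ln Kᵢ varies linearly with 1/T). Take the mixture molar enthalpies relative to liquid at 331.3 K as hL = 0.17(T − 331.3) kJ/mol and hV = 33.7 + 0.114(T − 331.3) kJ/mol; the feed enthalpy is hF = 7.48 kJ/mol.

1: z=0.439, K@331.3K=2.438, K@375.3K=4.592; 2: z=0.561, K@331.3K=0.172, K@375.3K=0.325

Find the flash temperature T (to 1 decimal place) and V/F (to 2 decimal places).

T = 336.3 K, V/F = 0.20

Adiabatic flash: solve Rachford–Rice at each trial T, then check hF = ψ·hV(T) + (1−ψ)·hL(T).
  T = 331.3 K: K = (2.438, 0.172), RR gives ψ = 0.140, H_out = 4.720 kJ/mol
  T = 375.3 K: K = (4.592, 0.325), RR gives ψ = 0.494, H_out = 22.917 kJ/mol
  T = 353.3 K: K = (3.413, 0.241), RR gives ψ = 0.346, H_out = 14.973 kJ/mol
  T = 342.3 K: K = (2.900, 0.205), RR gives ψ = 0.257, H_out = 10.366 kJ/mol
  T = 336.8 K: K = (2.663, 0.188), RR gives ψ = 0.203, H_out = 7.721 kJ/mol
  T = 334.1 K: K = (2.551, 0.180), RR gives ψ = 0.174, H_out = 6.300 kJ/mol
  T = 335.5 K: K = (2.609, 0.184), RR gives ψ = 0.189, H_out = 7.048 kJ/mol
Linear interpolation between T = 335.5 (H_out = 7.048) and T = 336.8 (H_out = 7.721) on hF = 7.48 gives T ≈ 336.3 K, at which ψ = 0.20.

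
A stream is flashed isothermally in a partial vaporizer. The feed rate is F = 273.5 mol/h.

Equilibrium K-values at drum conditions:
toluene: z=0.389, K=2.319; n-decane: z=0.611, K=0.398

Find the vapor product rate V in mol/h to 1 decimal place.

V = 50.0 mol/h

Rachford–Rice: g(ψ) = Σ zᵢ(Kᵢ−1)/(1+ψ(Kᵢ−1)) = 0.
Check two-phase: ΣzᵢKᵢ = 1.145 > 1 and Σzᵢ/Kᵢ = 1.703 > 1, so g(0) = 0.145 > 0 and g(1) = -0.703 < 0.
Newton–Raphson from ψ = 0.5:
  ψ = 0.500: g = -0.2170, g' = -0.699 → ψ = 0.189
  ψ = 0.189: g = -0.0047, g' = -0.715 → ψ = 0.183
Converged at ψ = 0.183.
Then V = ψ·F = 0.1829·273.5 = 50.0 mol/h and L = F − V = 223.5 mol/h.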